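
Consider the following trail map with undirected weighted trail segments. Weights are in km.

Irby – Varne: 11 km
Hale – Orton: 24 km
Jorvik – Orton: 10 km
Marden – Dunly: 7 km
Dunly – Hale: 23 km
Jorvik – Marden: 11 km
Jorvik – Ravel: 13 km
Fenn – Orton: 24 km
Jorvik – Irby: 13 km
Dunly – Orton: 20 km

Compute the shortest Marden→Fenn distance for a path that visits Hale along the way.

78 km

Shortest Marden→Hale: Marden–Dunly–Hale = 30
Shortest Hale→Fenn: Hale–Orton–Fenn = 48
Total via Hale: 30 + 48 = 78 km.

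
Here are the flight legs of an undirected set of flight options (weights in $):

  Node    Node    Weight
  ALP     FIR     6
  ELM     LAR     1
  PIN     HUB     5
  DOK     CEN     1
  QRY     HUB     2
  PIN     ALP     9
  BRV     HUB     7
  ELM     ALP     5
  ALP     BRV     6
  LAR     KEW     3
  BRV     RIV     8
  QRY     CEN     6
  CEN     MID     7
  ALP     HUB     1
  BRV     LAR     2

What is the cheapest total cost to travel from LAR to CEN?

$15

Running Dijkstra from LAR:
LAR: 0
ELM: 1  (via LAR)
BRV: 2  (via LAR)
KEW: 3  (via LAR)
ALP: 6  (via ELM)
HUB: 7  (via ALP)
QRY: 9  (via HUB)
RIV: 10  (via BRV)
PIN: 12  (via HUB)
FIR: 12  (via ALP)
CEN: 15  (via QRY)
Shortest route: LAR–ELM–ALP–HUB–QRY–CEN = $15.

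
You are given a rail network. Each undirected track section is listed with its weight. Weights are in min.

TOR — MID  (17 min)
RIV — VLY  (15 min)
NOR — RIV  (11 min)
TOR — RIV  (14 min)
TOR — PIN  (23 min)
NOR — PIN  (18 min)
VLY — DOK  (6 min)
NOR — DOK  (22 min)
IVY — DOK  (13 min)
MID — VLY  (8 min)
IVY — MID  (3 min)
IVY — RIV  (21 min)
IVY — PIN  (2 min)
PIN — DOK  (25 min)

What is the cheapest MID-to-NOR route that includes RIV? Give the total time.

34 min

Best MID to RIV: MID → VLY → RIV costing 23
Shortest RIV→NOR: RIV → NOR = 11
Total via RIV: 23 + 11 = 34 min.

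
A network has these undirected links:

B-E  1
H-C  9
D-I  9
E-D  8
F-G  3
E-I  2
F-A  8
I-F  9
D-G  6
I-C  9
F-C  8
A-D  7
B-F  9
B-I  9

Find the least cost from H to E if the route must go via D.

34

Shortest H→D: H → C → F → G → D = 26
Best D to E: D → E costing 8
Total via D: 26 + 8 = 34.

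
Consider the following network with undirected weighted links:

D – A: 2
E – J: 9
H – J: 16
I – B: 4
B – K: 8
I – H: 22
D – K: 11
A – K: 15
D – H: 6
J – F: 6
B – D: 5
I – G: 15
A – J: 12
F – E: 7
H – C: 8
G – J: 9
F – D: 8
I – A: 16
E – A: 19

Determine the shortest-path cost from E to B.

Candidate routes:
E–J–F–D–B: 9+6+8+5 = 28
E–F–D–B: 7+8+5 = 20
E–A–D–B: 19+2+5 = 26
Cheapest is E–F–D–B at 20.

20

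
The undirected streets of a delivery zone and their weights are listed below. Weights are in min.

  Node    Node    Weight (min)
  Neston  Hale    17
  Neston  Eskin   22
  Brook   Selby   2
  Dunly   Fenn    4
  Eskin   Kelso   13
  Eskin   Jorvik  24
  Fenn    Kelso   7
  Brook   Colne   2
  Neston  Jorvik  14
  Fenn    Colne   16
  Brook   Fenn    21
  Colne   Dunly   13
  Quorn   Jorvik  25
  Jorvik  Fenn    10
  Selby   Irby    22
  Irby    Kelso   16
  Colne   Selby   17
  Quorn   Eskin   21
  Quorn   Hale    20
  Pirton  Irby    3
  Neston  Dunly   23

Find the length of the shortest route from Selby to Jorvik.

30 min

Shortest distances from Selby:
Selby: 0
Brook: 2  (via Selby)
Colne: 4  (via Brook)
Dunly: 17  (via Colne)
Fenn: 20  (via Colne)
Irby: 22  (via Selby)
Pirton: 25  (via Irby)
Kelso: 27  (via Fenn)
Jorvik: 30  (via Fenn)
Shortest route: Selby → Brook → Colne → Fenn → Jorvik = 30 min.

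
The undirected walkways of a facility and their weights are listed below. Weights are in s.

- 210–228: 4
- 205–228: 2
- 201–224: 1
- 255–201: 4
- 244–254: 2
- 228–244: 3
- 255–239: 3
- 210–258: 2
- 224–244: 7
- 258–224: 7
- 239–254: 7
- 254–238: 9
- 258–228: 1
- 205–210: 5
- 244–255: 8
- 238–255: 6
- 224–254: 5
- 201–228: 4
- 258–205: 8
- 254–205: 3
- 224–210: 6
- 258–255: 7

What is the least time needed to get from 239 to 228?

11 s

Shortest distances from 239:
239: 0
255: 3  (via 239)
201: 7  (via 255)
254: 7  (via 239)
224: 8  (via 201)
238: 9  (via 255)
244: 9  (via 254)
205: 10  (via 254)
258: 10  (via 255)
228: 11  (via 201)
Shortest route: 239–255–201–228 = 11 s.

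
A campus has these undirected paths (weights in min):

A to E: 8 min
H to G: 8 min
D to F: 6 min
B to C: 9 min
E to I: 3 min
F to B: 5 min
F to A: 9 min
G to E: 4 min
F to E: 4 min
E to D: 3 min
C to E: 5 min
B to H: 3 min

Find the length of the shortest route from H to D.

14 min

Compare a few routes:
H - B - F - D: 3+5+6 = 14
H - G - E - D: 8+4+3 = 15
Cheapest is H - B - F - D at 14 min.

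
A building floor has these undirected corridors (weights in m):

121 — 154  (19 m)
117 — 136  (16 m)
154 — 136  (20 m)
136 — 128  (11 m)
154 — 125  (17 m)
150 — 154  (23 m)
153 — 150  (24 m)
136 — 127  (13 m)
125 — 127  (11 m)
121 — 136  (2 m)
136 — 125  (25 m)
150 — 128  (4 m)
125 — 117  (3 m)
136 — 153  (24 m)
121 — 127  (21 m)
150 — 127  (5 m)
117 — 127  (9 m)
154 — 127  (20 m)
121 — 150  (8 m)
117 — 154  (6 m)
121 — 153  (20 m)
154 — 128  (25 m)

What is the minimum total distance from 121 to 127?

13 m

Shortest distances from 121:
121: 0
136: 2  (via 121)
150: 8  (via 121)
128: 12  (via 150)
127: 13  (via 150)
Shortest route: 121–150–127 = 13 m.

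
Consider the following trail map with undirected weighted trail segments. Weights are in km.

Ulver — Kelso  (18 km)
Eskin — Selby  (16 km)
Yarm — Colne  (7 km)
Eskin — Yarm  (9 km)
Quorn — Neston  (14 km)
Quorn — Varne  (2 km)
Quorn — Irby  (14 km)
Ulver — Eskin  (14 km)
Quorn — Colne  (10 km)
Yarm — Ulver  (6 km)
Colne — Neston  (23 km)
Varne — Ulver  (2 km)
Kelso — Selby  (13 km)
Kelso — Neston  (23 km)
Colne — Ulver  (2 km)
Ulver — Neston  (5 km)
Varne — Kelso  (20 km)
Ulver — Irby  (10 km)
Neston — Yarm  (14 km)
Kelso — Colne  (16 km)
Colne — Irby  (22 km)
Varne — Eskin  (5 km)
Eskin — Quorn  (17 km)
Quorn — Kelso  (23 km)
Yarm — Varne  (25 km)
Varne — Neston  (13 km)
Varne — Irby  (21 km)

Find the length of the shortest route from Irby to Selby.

Running Dijkstra from Irby:
Irby: 0
Ulver: 10  (via Irby)
Varne: 12  (via Ulver)
Colne: 12  (via Ulver)
Quorn: 14  (via Irby)
Neston: 15  (via Ulver)
Yarm: 16  (via Ulver)
Eskin: 17  (via Varne)
Kelso: 28  (via Ulver)
Selby: 33  (via Eskin)
Shortest route: Irby → Ulver → Varne → Eskin → Selby = 33 km.

33 km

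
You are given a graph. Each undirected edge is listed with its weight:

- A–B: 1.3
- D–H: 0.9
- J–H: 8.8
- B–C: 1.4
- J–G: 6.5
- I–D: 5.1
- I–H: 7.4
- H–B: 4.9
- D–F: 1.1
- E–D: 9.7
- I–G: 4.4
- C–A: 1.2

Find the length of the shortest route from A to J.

15

Compare a few routes:
A–C–B–H–J: 1.2+1.4+4.9+8.8 = 16.3
A–B–H–J: 1.3+4.9+8.8 = 15
A–C–B–H–D–I–G–J: 1.2+1.4+4.9+0.9+5.1+4.4+6.5 = 24.4
A–B–H–D–I–G–J: 1.3+4.9+0.9+5.1+4.4+6.5 = 23.1
The minimum is 15 via A–B–H–J.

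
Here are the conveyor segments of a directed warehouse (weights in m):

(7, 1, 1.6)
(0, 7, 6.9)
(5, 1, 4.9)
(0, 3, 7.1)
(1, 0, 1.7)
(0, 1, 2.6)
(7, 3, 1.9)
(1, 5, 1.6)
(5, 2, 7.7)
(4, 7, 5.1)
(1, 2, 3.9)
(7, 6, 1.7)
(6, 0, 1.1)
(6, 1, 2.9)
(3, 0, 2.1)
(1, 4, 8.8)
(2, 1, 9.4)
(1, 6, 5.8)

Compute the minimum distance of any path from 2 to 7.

Compare a few routes:
2–1–0–7: 9.4+1.7+6.9 = 18
2–1–6–0–7: 9.4+5.8+1.1+6.9 = 23.2
Cheapest is 2–1–0–7 at 18 m.

18 m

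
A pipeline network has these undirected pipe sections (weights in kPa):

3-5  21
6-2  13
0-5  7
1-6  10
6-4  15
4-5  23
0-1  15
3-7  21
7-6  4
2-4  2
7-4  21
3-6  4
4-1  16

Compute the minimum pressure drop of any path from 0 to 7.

Candidate routes:
0–5–4–2–6–7: 7+23+2+13+4 = 49
0–5–3–6–7: 7+21+4+4 = 36
0–1–6–7: 15+10+4 = 29
The minimum is 29 kPa via 0–1–6–7.

29 kPa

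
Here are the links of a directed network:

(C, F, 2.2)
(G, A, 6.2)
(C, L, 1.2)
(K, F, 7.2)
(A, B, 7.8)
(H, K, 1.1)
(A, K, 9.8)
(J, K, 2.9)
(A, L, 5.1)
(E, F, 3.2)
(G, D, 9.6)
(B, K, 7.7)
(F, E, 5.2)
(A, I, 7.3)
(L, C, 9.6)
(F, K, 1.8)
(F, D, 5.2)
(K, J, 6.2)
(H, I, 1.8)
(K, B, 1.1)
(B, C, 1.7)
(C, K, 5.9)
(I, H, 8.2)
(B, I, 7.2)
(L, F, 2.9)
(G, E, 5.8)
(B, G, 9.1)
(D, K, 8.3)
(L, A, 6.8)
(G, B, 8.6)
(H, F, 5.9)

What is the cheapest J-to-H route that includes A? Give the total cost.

29.2

Best J to A: J–K–B–C–L–A costing 13.7
Best A to H: A–I–H costing 15.5
Total via A: 13.7 + 15.5 = 29.2.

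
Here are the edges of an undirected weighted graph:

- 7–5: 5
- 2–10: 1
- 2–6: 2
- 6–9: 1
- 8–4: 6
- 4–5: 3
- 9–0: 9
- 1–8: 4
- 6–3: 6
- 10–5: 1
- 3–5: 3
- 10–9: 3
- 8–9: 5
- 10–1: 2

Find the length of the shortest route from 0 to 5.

Running Dijkstra from 0:
0: 0
9: 9  (via 0)
6: 10  (via 9)
2: 12  (via 6)
10: 12  (via 9)
5: 13  (via 10)
Shortest route: 0 → 9 → 10 → 5 = 13.

13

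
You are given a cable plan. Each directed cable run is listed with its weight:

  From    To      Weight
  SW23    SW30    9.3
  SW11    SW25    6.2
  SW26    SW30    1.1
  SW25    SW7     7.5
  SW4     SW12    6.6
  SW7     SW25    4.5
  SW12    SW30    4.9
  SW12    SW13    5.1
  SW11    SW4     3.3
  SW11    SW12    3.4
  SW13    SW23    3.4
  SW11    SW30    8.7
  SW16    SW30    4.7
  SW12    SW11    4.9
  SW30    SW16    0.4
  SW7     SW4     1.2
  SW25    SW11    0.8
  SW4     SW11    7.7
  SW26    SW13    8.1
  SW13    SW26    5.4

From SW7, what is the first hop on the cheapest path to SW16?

SW4

Enumerating some paths:
SW7–SW25–SW11–SW30–SW16: 4.5+0.8+8.7+0.4 = 14.4
SW7–SW25–SW11–SW12–SW30–SW16: 4.5+0.8+3.4+4.9+0.4 = 14
SW7–SW4–SW12–SW30–SW16: 1.2+6.6+4.9+0.4 = 13.1
The minimum is 13.1 via SW7–SW4–SW12–SW30–SW16.
So from SW7 the first move is to SW4.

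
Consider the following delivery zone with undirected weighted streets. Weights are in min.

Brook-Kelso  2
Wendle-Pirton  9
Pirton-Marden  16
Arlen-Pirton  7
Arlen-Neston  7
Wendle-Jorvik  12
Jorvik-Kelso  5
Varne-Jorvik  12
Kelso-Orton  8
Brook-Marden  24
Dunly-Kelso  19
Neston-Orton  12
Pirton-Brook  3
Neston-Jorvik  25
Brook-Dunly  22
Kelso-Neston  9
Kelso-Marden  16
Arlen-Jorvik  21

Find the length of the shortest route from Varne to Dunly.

Running Dijkstra from Varne:
Varne: 0
Jorvik: 12  (via Varne)
Kelso: 17  (via Jorvik)
Brook: 19  (via Kelso)
Pirton: 22  (via Brook)
Wendle: 24  (via Jorvik)
Orton: 25  (via Kelso)
Neston: 26  (via Kelso)
Arlen: 29  (via Pirton)
Marden: 33  (via Kelso)
Dunly: 36  (via Kelso)
Shortest route: Varne–Jorvik–Kelso–Dunly = 36 min.

36 min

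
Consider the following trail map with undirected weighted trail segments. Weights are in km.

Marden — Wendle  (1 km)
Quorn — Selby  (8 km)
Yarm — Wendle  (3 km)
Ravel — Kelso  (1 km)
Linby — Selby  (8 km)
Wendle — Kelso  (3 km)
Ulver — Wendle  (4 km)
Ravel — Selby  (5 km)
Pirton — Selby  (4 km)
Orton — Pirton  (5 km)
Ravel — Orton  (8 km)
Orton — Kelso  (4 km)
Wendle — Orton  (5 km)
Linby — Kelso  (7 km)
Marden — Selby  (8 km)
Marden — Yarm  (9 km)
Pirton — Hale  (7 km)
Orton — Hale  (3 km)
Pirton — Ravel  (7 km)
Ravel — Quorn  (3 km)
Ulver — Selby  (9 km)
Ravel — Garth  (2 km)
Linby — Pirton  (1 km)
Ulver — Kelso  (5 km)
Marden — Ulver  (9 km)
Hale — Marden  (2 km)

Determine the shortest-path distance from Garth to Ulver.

8 km

Running Dijkstra from Garth:
Garth: 0
Ravel: 2  (via Garth)
Kelso: 3  (via Ravel)
Quorn: 5  (via Ravel)
Wendle: 6  (via Kelso)
Selby: 7  (via Ravel)
Marden: 7  (via Wendle)
Orton: 7  (via Kelso)
Ulver: 8  (via Kelso)
Shortest route: Garth → Ravel → Kelso → Ulver = 8 km.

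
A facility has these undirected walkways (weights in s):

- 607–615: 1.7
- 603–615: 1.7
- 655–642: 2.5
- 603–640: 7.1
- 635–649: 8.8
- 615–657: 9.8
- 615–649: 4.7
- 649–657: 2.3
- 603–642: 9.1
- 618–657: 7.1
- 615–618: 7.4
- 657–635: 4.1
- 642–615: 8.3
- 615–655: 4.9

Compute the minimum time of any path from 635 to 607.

Candidate routes:
635–649–615–607: 8.8+4.7+1.7 = 15.2
635–657–615–607: 4.1+9.8+1.7 = 15.6
635–657–618–615–607: 4.1+7.1+7.4+1.7 = 20.3
635–657–649–615–607: 4.1+2.3+4.7+1.7 = 12.8
The minimum is 12.8 s via 635–657–649–615–607.

12.8 s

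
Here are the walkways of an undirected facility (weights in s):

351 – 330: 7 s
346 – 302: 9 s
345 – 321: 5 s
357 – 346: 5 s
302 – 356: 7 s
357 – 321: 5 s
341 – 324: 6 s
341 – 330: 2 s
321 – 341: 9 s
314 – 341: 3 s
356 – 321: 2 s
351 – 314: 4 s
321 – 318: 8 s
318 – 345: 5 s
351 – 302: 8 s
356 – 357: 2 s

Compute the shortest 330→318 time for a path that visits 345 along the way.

21 s

Shortest 330→345: 330 → 341 → 321 → 345 = 16
Best 345 to 318: 345 → 318 costing 5
Total via 345: 16 + 5 = 21 s.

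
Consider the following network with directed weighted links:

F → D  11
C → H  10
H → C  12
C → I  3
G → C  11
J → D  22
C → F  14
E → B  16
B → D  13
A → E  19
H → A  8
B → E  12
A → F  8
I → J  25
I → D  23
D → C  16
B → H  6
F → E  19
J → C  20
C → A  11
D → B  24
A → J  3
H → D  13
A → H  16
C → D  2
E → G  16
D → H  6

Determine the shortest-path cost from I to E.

Candidate routes:
I - D - H - A - F - E: 23+6+8+8+19 = 64
I - D - B - E: 23+24+12 = 59
I - D - H - A - E: 23+6+8+19 = 56
Cheapest is I - D - H - A - E at 56.

56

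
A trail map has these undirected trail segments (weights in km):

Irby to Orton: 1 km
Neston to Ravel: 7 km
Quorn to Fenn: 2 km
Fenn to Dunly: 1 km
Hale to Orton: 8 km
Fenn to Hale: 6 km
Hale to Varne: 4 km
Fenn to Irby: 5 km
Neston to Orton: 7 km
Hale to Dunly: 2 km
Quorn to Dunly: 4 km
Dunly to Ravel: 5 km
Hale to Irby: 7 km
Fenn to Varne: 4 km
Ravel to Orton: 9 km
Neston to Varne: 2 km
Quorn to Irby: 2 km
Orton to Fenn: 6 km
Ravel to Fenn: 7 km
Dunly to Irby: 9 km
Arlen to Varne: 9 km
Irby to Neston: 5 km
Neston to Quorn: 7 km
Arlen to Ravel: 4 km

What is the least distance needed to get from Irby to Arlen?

Candidate routes:
Irby → Orton → Ravel → Arlen: 1+9+4 = 14
Irby → Quorn → Fenn → Ravel → Arlen: 2+2+7+4 = 15
The minimum is 14 km via Irby → Orton → Ravel → Arlen.

14 km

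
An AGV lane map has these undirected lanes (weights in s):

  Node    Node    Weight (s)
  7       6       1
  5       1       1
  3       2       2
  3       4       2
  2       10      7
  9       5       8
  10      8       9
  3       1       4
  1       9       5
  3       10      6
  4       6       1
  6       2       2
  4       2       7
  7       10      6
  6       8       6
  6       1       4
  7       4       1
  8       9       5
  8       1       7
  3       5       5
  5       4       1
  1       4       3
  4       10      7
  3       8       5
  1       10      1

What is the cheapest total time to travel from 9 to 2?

10 s

Shortest distances from 9:
9: 0
1: 5  (via 9)
8: 5  (via 9)
5: 6  (via 1)
10: 6  (via 1)
4: 7  (via 5)
6: 8  (via 4)
7: 8  (via 4)
3: 9  (via 1)
2: 10  (via 6)
Shortest route: 9–1–5–4–6–2 = 10 s.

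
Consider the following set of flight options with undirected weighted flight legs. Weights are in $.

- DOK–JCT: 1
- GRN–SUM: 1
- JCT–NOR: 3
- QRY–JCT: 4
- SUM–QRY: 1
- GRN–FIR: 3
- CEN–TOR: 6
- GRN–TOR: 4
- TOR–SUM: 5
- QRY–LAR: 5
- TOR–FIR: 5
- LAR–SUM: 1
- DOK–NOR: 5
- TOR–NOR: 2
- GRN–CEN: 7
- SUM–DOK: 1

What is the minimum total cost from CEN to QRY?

$9

Candidate routes:
CEN - GRN - SUM - QRY: 7+1+1 = 9
CEN - TOR - GRN - SUM - QRY: 6+4+1+1 = 12
Cheapest is CEN - GRN - SUM - QRY at $9.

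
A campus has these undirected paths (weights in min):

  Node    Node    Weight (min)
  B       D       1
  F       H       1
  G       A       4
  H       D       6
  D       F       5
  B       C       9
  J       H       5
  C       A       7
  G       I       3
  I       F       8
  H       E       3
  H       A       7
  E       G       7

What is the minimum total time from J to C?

Shortest distances from J:
J: 0
H: 5  (via J)
F: 6  (via H)
E: 8  (via H)
D: 11  (via H)
A: 12  (via H)
B: 12  (via D)
I: 14  (via F)
G: 15  (via E)
C: 19  (via A)
Shortest route: J–H–A–C = 19 min.

19 min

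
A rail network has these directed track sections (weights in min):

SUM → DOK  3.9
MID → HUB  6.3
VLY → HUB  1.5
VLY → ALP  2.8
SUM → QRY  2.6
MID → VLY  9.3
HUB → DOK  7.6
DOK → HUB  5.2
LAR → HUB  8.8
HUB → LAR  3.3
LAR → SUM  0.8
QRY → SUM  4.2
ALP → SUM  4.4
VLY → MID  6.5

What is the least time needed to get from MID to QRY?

13 min

Candidate routes:
MID → VLY → ALP → SUM → QRY: 9.3+2.8+4.4+2.6 = 19.1
MID → HUB → LAR → SUM → QRY: 6.3+3.3+0.8+2.6 = 13
MID → VLY → HUB → LAR → SUM → QRY: 9.3+1.5+3.3+0.8+2.6 = 17.5
The minimum is 13 min via MID → HUB → LAR → SUM → QRY.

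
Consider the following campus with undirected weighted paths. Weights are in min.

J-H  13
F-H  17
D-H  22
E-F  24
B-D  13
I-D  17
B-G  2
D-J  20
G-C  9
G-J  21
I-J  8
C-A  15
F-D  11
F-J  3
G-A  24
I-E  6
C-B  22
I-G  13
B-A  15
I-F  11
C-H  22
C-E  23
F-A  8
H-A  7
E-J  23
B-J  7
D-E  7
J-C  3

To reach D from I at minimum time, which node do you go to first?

Compare a few routes:
I - J - F - D: 8+3+11 = 22
I - E - D: 6+7 = 13
I - D: 17 = 17
The minimum is 13 min via I - E - D.
So from I the first move is to E.

E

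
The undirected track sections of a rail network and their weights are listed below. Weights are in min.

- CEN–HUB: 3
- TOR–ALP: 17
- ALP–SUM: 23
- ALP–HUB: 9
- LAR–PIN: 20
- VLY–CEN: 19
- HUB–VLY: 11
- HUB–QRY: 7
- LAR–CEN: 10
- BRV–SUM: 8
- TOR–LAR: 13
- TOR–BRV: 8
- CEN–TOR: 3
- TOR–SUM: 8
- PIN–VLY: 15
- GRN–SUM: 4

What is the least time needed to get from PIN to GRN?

Running Dijkstra from PIN:
PIN: 0
VLY: 15  (via PIN)
LAR: 20  (via PIN)
HUB: 26  (via VLY)
CEN: 29  (via HUB)
TOR: 32  (via CEN)
QRY: 33  (via HUB)
ALP: 35  (via HUB)
SUM: 40  (via TOR)
BRV: 40  (via TOR)
GRN: 44  (via SUM)
Shortest route: PIN → VLY → HUB → CEN → TOR → SUM → GRN = 44 min.

44 min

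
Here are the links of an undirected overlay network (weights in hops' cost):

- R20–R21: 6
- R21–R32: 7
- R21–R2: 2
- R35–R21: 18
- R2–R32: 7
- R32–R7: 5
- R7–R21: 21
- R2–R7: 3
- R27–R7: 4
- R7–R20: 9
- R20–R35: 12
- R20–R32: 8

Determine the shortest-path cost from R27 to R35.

Running Dijkstra from R27:
R27: 0
R7: 4  (via R27)
R2: 7  (via R7)
R32: 9  (via R7)
R21: 9  (via R2)
R20: 13  (via R7)
R35: 25  (via R20)
Shortest route: R27 → R7 → R20 → R35 = 25 hops' cost.

25 hops' cost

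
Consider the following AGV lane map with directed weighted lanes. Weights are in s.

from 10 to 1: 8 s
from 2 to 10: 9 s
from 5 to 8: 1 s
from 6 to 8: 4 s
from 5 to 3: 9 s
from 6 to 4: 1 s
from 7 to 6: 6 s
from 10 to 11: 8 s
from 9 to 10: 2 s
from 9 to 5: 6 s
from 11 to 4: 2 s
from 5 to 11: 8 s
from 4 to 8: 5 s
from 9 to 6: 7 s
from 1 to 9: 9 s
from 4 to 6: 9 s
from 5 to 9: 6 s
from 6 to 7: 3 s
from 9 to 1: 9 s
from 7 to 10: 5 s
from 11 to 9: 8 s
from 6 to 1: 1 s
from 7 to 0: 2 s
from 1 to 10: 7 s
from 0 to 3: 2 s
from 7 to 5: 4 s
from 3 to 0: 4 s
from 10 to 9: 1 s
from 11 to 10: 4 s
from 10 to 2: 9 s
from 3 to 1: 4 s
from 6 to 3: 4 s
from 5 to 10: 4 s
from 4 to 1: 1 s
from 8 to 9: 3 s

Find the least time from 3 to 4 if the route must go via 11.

Best 3 to 11: 3–1–10–11 costing 19
Shortest 11→4: 11–4 = 2
Total via 11: 19 + 2 = 21 s.

21 s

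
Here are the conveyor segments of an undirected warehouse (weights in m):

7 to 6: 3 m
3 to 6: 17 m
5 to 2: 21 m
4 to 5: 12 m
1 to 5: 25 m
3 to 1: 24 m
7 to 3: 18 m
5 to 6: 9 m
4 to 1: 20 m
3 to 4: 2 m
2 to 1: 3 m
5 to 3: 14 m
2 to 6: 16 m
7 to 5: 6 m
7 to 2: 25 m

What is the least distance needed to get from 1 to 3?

22 m

Settle nodes by increasing distance from 1:
1: 0
2: 3  (via 1)
6: 19  (via 2)
4: 20  (via 1)
3: 22  (via 4)
Shortest route: 1–4–3 = 22 m.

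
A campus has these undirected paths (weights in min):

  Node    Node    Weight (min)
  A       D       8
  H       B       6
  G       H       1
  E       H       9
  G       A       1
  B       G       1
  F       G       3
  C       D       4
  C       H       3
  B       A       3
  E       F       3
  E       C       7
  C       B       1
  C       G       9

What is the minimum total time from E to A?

Settle nodes by increasing distance from E:
E: 0
F: 3  (via E)
G: 6  (via F)
A: 7  (via G)
Shortest route: E–F–G–A = 7 min.

7 min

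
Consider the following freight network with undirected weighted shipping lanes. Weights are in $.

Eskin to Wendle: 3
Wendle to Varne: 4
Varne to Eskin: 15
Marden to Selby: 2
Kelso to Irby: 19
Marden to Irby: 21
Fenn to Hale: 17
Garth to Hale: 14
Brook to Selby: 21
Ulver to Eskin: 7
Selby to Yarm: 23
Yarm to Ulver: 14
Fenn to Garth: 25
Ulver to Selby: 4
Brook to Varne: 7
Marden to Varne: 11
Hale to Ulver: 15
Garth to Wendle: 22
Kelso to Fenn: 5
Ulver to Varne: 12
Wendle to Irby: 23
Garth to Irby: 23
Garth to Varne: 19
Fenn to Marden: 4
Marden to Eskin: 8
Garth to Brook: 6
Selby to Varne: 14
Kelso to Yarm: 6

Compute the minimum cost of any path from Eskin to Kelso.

Candidate routes:
Eskin–Marden–Fenn–Kelso: 8+4+5 = 17
Eskin–Ulver–Yarm–Kelso: 7+14+6 = 27
Eskin–Ulver–Selby–Marden–Fenn–Kelso: 7+4+2+4+5 = 22
Cheapest is Eskin–Marden–Fenn–Kelso at $17.

$17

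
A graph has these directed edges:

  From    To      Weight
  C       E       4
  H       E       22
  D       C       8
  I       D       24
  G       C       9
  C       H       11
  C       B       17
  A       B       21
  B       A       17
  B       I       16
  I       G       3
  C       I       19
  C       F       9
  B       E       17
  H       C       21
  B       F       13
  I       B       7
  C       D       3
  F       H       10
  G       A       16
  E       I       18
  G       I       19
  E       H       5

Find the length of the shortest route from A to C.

49

Settle nodes by increasing distance from A:
A: 0
B: 21  (via A)
F: 34  (via B)
I: 37  (via B)
E: 38  (via B)
G: 40  (via I)
H: 43  (via E)
C: 49  (via G)
Shortest route: A–B–I–G–C = 49.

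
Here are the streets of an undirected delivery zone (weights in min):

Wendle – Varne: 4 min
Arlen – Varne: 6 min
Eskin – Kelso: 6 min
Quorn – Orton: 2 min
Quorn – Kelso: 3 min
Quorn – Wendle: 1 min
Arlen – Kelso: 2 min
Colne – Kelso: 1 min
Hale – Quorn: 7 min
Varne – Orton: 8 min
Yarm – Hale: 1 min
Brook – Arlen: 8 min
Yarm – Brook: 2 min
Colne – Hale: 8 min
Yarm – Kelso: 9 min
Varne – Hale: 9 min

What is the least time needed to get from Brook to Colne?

11 min

Compare a few routes:
Brook - Yarm - Hale - Colne: 2+1+8 = 11
Brook - Yarm - Hale - Varne - Wendle - Quorn - Kelso - Colne: 2+1+9+4+1+3+1 = 21
Brook - Yarm - Kelso - Colne: 2+9+1 = 12
Brook - Yarm - Hale - Quorn - Kelso - Colne: 2+1+7+3+1 = 14
Cheapest is Brook - Yarm - Hale - Colne at 11 min.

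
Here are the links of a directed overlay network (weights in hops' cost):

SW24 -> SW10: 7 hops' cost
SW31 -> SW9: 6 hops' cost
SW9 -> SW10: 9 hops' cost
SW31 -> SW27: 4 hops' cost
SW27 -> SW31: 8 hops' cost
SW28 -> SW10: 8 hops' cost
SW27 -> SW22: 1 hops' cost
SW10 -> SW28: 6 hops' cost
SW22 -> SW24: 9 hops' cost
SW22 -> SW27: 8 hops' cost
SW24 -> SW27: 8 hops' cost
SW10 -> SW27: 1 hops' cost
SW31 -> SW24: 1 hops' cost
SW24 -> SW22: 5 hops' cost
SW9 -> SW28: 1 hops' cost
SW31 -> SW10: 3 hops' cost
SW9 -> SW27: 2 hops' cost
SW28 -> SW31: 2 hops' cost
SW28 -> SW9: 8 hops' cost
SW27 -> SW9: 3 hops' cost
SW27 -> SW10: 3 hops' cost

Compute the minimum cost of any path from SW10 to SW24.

8 hops' cost

Running Dijkstra from SW10:
SW10: 0
SW27: 1  (via SW10)
SW22: 2  (via SW27)
SW9: 4  (via SW27)
SW28: 5  (via SW9)
SW31: 7  (via SW28)
SW24: 8  (via SW31)
Shortest route: SW10 → SW27 → SW9 → SW28 → SW31 → SW24 = 8 hops' cost.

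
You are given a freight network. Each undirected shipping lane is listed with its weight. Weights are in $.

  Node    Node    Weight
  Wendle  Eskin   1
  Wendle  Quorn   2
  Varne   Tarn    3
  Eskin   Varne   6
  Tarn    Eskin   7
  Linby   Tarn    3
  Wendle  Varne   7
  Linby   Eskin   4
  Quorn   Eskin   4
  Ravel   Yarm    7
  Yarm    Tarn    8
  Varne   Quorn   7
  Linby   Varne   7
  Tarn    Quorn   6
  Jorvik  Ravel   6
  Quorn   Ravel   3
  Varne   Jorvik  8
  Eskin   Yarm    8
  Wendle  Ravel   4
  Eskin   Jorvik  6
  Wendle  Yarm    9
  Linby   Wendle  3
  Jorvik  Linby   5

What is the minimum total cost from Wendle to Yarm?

$9

Compare a few routes:
Wendle - Ravel - Yarm: 4+7 = 11
Wendle - Yarm: 9 = 9
Cheapest is Wendle - Yarm at $9.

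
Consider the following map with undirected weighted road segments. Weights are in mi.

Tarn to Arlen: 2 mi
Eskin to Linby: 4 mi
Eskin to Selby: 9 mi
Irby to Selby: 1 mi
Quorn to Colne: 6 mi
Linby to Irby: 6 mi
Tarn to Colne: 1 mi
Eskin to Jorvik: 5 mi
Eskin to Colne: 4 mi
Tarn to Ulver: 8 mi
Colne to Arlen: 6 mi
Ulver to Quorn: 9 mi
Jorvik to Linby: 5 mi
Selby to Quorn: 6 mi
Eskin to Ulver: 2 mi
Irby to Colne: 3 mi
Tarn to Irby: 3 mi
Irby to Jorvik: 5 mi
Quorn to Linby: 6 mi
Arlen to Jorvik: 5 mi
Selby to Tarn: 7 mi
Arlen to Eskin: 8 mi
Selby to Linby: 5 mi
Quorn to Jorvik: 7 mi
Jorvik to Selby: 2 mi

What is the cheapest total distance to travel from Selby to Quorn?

6 mi

Compare a few routes:
Selby - Jorvik - Quorn: 2+7 = 9
Selby - Quorn: 6 = 6
The minimum is 6 mi via Selby - Quorn.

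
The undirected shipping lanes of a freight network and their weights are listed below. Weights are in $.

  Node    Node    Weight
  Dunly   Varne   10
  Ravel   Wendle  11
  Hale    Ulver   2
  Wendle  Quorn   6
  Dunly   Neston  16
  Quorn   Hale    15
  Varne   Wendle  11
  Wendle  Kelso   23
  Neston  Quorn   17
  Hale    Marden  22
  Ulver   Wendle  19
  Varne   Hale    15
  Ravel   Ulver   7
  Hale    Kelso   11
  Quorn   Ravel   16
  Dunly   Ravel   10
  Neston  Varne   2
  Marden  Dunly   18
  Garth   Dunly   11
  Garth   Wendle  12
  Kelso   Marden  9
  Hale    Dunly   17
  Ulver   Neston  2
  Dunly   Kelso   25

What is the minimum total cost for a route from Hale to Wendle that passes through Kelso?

$34

Shortest Hale→Kelso: Hale–Kelso = 11
Best Kelso to Wendle: Kelso–Wendle costing 23
Total via Kelso: 11 + 23 = $34.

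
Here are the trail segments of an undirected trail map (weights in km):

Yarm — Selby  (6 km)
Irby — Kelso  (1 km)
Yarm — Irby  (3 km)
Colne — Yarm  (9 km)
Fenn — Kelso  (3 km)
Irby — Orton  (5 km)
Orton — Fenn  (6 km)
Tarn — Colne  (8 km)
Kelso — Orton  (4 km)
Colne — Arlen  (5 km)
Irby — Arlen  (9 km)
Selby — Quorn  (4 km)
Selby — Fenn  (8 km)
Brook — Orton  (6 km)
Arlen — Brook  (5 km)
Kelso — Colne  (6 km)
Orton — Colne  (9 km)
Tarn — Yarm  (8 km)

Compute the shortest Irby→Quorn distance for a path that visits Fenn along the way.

Shortest Irby→Fenn: Irby → Kelso → Fenn = 4
Best Fenn to Quorn: Fenn → Selby → Quorn costing 12
Total via Fenn: 4 + 12 = 16 km.

16 km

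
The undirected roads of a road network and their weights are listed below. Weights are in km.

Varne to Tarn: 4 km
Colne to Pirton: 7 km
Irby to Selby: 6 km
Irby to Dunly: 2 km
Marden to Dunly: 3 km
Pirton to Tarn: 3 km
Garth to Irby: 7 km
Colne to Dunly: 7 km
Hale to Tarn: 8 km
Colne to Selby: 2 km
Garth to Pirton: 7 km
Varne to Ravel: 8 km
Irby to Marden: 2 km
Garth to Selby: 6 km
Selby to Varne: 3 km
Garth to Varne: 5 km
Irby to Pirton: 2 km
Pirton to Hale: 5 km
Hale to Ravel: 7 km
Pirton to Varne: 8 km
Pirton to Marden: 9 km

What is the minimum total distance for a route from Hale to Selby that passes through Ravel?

Best Hale to Ravel: Hale → Ravel costing 7
Best Ravel to Selby: Ravel → Varne → Selby costing 11
Total via Ravel: 7 + 11 = 18 km.

18 km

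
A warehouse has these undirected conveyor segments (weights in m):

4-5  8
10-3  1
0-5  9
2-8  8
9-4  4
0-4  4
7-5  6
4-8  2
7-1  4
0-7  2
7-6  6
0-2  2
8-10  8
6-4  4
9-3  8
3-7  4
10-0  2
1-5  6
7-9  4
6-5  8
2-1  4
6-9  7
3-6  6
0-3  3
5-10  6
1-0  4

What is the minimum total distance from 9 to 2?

8 m

Shortest distances from 9:
9: 0
4: 4  (via 9)
7: 4  (via 9)
0: 6  (via 7)
8: 6  (via 4)
6: 7  (via 9)
1: 8  (via 7)
2: 8  (via 0)
Shortest route: 9 → 7 → 0 → 2 = 8 m.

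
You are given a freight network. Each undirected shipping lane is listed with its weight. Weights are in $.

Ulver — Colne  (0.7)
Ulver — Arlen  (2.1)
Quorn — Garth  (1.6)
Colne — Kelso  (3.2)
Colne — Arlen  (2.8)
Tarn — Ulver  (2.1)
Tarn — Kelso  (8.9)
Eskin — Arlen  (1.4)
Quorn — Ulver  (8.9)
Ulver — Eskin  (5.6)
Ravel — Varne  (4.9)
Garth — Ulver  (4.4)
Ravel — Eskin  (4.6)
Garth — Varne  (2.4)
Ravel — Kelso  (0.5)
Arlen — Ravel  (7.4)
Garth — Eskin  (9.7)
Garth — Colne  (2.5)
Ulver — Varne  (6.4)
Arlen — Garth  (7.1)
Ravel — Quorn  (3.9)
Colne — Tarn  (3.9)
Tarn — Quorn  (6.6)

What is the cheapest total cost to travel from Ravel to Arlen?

Enumerating some paths:
Ravel → Eskin → Arlen: 4.6+1.4 = 6
Ravel → Kelso → Colne → Ulver → Arlen: 0.5+3.2+0.7+2.1 = 6.5
Ravel → Kelso → Colne → Arlen: 0.5+3.2+2.8 = 6.5
Cheapest is Ravel → Eskin → Arlen at $6.

$6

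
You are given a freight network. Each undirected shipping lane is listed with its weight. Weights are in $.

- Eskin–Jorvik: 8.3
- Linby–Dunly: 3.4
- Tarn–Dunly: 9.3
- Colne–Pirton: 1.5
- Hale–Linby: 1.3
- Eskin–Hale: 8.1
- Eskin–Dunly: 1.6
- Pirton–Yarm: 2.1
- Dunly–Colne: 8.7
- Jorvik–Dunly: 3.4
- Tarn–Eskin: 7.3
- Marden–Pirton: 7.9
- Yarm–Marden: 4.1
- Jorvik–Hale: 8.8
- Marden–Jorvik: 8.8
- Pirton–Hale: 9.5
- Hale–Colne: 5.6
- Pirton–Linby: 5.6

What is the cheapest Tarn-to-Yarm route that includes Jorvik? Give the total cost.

$25.2

Shortest Tarn→Jorvik: Tarn → Eskin → Dunly → Jorvik = 12.3
Shortest Jorvik→Yarm: Jorvik → Marden → Yarm = 12.9
Total via Jorvik: 12.3 + 12.9 = $25.2.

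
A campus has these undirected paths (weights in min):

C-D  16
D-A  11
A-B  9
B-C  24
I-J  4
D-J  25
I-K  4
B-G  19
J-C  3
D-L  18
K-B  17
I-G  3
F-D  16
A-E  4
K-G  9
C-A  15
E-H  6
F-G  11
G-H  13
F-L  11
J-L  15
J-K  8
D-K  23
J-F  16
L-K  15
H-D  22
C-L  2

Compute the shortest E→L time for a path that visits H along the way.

31 min

Shortest E→H: E → H = 6
Shortest H→L: H → G → I → J → C → L = 25
Total via H: 6 + 25 = 31 min.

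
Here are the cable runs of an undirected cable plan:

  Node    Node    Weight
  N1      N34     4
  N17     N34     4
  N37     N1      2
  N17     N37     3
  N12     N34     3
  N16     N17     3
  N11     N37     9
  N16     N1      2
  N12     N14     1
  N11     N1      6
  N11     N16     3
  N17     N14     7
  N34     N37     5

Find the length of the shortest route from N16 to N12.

Compare a few routes:
N16 - N17 - N34 - N12: 3+4+3 = 10
N16 - N1 - N34 - N12: 2+4+3 = 9
N16 - N17 - N14 - N12: 3+7+1 = 11
The minimum is 9 via N16 - N1 - N34 - N12.

9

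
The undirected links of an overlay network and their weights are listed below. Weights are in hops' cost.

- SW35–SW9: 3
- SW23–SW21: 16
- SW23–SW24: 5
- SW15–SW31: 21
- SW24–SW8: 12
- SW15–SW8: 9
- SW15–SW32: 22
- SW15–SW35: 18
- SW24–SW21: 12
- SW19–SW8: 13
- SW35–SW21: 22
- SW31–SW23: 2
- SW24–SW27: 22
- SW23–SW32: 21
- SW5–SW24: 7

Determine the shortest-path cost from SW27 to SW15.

Settle nodes by increasing distance from SW27:
SW27: 0
SW24: 22  (via SW27)
SW23: 27  (via SW24)
SW31: 29  (via SW23)
SW5: 29  (via SW24)
SW8: 34  (via SW24)
SW21: 34  (via SW24)
SW15: 43  (via SW8)
Shortest route: SW27 → SW24 → SW8 → SW15 = 43 hops' cost.

43 hops' cost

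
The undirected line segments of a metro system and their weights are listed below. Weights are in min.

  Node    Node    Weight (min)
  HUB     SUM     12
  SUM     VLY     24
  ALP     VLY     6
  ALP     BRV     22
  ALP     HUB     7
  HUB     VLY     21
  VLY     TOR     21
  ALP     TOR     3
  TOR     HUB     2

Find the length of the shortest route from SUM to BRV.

Compare a few routes:
SUM–HUB–VLY–ALP–BRV: 12+21+6+22 = 61
SUM–VLY–ALP–BRV: 24+6+22 = 52
SUM–HUB–ALP–BRV: 12+7+22 = 41
SUM–HUB–TOR–ALP–BRV: 12+2+3+22 = 39
Cheapest is SUM–HUB–TOR–ALP–BRV at 39 min.

39 min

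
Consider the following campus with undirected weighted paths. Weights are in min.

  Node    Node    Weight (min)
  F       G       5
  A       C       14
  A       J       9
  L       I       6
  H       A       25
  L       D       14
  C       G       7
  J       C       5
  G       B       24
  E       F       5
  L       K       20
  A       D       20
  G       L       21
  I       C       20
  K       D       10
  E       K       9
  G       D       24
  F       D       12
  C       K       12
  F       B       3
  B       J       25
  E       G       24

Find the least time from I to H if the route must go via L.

Shortest I→L: I–L = 6
Shortest L→H: L–D–A–H = 59
Total via L: 6 + 59 = 65 min.

65 min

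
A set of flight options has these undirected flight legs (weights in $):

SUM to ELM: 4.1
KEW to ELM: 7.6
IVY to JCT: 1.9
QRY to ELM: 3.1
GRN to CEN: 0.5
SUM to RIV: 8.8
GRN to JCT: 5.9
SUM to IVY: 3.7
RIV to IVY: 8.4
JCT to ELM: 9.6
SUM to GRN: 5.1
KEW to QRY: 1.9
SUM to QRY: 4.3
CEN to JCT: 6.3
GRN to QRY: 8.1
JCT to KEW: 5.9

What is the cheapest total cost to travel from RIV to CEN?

Shortest distances from RIV:
RIV: 0
IVY: 8.4  (via RIV)
SUM: 8.8  (via RIV)
JCT: 10.3  (via IVY)
ELM: 12.9  (via SUM)
QRY: 13.1  (via SUM)
GRN: 13.9  (via SUM)
CEN: 14.4  (via GRN)
Shortest route: RIV–SUM–GRN–CEN = $14.4.

$14.4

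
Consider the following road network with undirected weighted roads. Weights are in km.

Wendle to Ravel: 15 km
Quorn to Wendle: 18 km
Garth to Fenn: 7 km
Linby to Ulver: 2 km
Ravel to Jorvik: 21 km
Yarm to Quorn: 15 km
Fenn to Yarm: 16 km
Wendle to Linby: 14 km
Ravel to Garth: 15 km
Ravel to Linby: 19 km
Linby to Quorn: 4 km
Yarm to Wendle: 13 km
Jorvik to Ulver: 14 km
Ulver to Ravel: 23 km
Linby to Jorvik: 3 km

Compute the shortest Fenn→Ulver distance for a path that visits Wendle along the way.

Best Fenn to Wendle: Fenn → Yarm → Wendle costing 29
Shortest Wendle→Ulver: Wendle → Linby → Ulver = 16
Total via Wendle: 29 + 16 = 45 km.

45 km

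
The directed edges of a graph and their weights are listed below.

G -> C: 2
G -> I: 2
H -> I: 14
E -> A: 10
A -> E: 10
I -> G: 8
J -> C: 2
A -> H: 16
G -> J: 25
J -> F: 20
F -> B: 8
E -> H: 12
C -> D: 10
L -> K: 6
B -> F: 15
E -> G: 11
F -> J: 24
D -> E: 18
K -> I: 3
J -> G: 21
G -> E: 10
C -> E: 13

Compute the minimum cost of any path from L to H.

39

Shortest distances from L:
L: 0
K: 6  (via L)
I: 9  (via K)
G: 17  (via I)
C: 19  (via G)
E: 27  (via G)
D: 29  (via C)
A: 37  (via E)
H: 39  (via E)
Shortest route: L–K–I–G–E–H = 39.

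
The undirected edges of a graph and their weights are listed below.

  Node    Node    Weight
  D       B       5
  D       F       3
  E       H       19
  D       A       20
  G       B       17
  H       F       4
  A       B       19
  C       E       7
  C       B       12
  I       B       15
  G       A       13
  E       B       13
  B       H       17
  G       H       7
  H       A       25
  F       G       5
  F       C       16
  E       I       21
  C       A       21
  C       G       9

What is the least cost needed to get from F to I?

Candidate routes:
F → D → B → I: 3+5+15 = 23
F → H → B → I: 4+17+15 = 36
Cheapest is F → D → B → I at 23.

23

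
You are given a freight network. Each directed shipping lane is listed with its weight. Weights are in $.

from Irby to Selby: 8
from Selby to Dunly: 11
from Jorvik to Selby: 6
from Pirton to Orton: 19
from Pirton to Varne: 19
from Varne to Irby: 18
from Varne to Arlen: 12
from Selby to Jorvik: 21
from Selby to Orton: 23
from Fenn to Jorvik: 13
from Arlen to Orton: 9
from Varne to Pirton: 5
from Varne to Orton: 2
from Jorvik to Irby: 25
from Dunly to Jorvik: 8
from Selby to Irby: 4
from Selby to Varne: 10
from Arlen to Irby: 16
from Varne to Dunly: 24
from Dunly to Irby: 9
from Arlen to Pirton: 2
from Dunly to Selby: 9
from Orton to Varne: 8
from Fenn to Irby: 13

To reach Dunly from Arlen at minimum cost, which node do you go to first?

Enumerating some paths:
Arlen - Orton - Varne - Dunly: 9+8+24 = 41
Arlen - Pirton - Orton - Varne - Dunly: 2+19+8+24 = 53
Arlen - Irby - Selby - Dunly: 16+8+11 = 35
Arlen - Pirton - Varne - Dunly: 2+19+24 = 45
The minimum is $35 via Arlen - Irby - Selby - Dunly.
So from Arlen the first move is to Irby.

Irby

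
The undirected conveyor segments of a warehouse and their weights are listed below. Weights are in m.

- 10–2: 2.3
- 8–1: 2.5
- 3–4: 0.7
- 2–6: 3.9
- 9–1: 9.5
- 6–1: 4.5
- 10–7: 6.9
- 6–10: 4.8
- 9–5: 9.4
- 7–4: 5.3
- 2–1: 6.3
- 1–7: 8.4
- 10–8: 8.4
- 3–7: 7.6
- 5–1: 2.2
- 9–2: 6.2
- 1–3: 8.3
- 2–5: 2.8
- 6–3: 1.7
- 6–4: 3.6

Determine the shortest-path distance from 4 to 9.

12.5 m

Shortest distances from 4:
4: 0
3: 0.7  (via 4)
6: 2.4  (via 3)
7: 5.3  (via 4)
2: 6.3  (via 6)
1: 6.9  (via 6)
10: 7.2  (via 6)
5: 9.1  (via 2)
8: 9.4  (via 1)
9: 12.5  (via 2)
Shortest route: 4–3–6–2–9 = 12.5 m.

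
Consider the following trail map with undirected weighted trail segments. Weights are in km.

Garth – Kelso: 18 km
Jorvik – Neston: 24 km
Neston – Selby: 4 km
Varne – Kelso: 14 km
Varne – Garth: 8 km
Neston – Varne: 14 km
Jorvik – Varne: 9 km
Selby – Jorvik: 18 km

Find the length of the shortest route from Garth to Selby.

Settle nodes by increasing distance from Garth:
Garth: 0
Varne: 8  (via Garth)
Jorvik: 17  (via Varne)
Kelso: 18  (via Garth)
Neston: 22  (via Varne)
Selby: 26  (via Neston)
Shortest route: Garth–Varne–Neston–Selby = 26 km.

26 km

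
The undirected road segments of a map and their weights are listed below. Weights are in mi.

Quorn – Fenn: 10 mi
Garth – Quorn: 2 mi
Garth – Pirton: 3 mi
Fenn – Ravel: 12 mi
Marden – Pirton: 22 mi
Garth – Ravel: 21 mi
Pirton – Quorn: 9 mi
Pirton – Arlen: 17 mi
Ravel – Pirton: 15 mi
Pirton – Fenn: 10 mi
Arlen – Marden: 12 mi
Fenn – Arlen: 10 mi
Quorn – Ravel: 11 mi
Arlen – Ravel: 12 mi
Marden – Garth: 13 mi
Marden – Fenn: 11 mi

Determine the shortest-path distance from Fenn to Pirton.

10 mi

Shortest distances from Fenn:
Fenn: 0
Pirton: 10  (via Fenn)
Shortest route: Fenn–Pirton = 10 mi.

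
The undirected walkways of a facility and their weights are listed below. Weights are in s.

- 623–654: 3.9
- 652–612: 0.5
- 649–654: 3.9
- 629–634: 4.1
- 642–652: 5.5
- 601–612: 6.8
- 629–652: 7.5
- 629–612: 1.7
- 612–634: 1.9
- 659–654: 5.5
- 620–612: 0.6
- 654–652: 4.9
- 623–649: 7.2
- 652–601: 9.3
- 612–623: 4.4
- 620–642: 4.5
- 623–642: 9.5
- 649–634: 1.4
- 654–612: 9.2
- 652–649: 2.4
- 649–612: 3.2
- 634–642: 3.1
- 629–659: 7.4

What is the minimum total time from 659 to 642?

Settle nodes by increasing distance from 659:
659: 0
654: 5.5  (via 659)
629: 7.4  (via 659)
612: 9.1  (via 629)
623: 9.4  (via 654)
649: 9.4  (via 654)
652: 9.6  (via 612)
620: 9.7  (via 612)
634: 10.8  (via 649)
642: 13.9  (via 634)
Shortest route: 659–654–649–634–642 = 13.9 s.

13.9 s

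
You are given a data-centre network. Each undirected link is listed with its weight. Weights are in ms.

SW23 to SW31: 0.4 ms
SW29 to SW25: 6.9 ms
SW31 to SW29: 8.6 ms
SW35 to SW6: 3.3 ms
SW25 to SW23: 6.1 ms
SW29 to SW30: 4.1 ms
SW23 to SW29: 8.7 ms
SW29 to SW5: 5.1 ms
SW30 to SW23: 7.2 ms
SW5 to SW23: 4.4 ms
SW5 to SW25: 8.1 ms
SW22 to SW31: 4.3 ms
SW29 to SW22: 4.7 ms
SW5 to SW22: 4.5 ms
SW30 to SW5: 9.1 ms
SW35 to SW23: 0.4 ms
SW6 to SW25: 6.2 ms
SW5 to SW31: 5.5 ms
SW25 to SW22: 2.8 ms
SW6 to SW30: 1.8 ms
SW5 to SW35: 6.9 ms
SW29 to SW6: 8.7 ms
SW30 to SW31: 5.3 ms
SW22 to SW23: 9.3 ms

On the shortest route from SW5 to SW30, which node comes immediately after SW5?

Compare a few routes:
SW5–SW29–SW30: 5.1+4.1 = 9.2
SW5–SW30: 9.1 = 9.1
SW5–SW23–SW31–SW30: 4.4+0.4+5.3 = 10.1
SW5–SW23–SW35–SW6–SW30: 4.4+0.4+3.3+1.8 = 9.9
The minimum is 9.1 ms via SW5–SW30.
So from SW5 the first move is to SW30.

SW30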